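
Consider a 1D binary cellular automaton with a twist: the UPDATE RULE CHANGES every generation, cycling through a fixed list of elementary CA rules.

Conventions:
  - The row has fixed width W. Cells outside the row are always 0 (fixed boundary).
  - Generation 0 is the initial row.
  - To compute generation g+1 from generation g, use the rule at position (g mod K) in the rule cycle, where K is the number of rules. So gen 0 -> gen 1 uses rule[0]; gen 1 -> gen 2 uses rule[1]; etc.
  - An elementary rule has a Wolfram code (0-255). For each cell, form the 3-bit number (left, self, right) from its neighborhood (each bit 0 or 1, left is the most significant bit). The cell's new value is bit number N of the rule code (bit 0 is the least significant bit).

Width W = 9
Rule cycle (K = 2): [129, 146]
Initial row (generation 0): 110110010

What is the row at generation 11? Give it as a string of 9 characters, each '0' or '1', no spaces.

Answer: 100010001

Derivation:
Gen 0: 110110010
Gen 1 (rule 129): 000000000
Gen 2 (rule 146): 000000000
Gen 3 (rule 129): 111111111
Gen 4 (rule 146): 011111110
Gen 5 (rule 129): 001111100
Gen 6 (rule 146): 010111010
Gen 7 (rule 129): 000010000
Gen 8 (rule 146): 000101000
Gen 9 (rule 129): 110000011
Gen 10 (rule 146): 001000100
Gen 11 (rule 129): 100010001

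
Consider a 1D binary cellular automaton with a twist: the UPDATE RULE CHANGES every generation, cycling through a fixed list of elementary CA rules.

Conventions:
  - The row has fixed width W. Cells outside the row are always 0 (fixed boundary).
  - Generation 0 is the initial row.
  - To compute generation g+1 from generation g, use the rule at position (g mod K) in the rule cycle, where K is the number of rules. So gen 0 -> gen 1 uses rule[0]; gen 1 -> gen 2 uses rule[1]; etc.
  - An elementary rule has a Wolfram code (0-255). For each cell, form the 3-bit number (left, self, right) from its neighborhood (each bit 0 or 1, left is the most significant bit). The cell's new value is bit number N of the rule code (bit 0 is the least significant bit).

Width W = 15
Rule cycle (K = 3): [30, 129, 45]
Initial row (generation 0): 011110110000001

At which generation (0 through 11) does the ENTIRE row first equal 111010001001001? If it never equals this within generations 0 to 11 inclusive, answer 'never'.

Gen 0: 011110110000001
Gen 1 (rule 30): 110000101000011
Gen 2 (rule 129): 000110000011000
Gen 3 (rule 45): 110100111010011
Gen 4 (rule 30): 100111100011110
Gen 5 (rule 129): 000011001001100
Gen 6 (rule 45): 111010001001001
Gen 7 (rule 30): 100011011111111
Gen 8 (rule 129): 001000001111110
Gen 9 (rule 45): 101011101000000
Gen 10 (rule 30): 101010001100000
Gen 11 (rule 129): 000000100001111

Answer: 6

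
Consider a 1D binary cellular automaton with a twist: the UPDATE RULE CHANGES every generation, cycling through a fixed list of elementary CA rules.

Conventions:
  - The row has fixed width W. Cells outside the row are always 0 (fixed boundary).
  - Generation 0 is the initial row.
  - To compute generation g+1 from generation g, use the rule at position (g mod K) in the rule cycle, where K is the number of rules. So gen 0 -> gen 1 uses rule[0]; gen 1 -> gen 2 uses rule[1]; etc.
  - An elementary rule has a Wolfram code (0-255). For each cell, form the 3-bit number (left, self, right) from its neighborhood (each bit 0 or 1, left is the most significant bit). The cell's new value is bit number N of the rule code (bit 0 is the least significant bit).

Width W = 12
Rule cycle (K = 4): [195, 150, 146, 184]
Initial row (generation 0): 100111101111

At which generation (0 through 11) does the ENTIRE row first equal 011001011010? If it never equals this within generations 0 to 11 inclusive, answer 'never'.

Answer: 2

Derivation:
Gen 0: 100111101111
Gen 1 (rule 195): 001011100111
Gen 2 (rule 150): 011001011010
Gen 3 (rule 146): 100110000001
Gen 4 (rule 184): 010101000000
Gen 5 (rule 195): 100000011111
Gen 6 (rule 150): 110000101110
Gen 7 (rule 146): 001001000101
Gen 8 (rule 184): 000100100010
Gen 9 (rule 195): 111001001100
Gen 10 (rule 150): 010111110010
Gen 11 (rule 146): 100011101101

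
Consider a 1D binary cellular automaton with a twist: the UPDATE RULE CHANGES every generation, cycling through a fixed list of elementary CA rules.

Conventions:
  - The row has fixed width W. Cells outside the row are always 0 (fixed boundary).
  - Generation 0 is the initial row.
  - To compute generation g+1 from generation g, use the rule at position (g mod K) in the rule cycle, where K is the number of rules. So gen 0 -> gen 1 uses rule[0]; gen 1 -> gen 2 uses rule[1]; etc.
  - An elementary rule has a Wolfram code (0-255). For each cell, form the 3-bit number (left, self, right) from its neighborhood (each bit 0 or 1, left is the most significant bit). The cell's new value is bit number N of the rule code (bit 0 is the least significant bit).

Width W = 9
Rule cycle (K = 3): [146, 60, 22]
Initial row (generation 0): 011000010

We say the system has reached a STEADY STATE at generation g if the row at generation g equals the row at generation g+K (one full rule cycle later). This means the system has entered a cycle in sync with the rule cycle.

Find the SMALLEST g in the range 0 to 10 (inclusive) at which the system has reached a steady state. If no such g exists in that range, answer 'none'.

Answer: 3

Derivation:
Gen 0: 011000010
Gen 1 (rule 146): 100100101
Gen 2 (rule 60): 110110111
Gen 3 (rule 22): 000000000
Gen 4 (rule 146): 000000000
Gen 5 (rule 60): 000000000
Gen 6 (rule 22): 000000000
Gen 7 (rule 146): 000000000
Gen 8 (rule 60): 000000000
Gen 9 (rule 22): 000000000
Gen 10 (rule 146): 000000000
Gen 11 (rule 60): 000000000
Gen 12 (rule 22): 000000000
Gen 13 (rule 146): 000000000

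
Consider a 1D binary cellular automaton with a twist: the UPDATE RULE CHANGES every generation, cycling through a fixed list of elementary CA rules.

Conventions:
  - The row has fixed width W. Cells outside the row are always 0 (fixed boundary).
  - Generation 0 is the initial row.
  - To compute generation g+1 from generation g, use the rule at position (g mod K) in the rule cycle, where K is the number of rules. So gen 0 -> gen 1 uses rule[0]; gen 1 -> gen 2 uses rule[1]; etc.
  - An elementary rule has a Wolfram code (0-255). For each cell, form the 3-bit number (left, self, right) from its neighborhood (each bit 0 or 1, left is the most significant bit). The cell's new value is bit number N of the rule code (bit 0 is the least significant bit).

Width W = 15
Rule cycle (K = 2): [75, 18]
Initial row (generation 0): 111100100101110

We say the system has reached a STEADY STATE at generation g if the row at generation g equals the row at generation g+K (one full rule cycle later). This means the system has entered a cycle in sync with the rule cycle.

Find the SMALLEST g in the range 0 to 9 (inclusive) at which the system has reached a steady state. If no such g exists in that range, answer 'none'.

Answer: 4

Derivation:
Gen 0: 111100100101110
Gen 1 (rule 75): 100101001001010
Gen 2 (rule 18): 011000110110001
Gen 3 (rule 75): 111011110110110
Gen 4 (rule 18): 000000000000001
Gen 5 (rule 75): 111111111111110
Gen 6 (rule 18): 000000000000001
Gen 7 (rule 75): 111111111111110
Gen 8 (rule 18): 000000000000001
Gen 9 (rule 75): 111111111111110
Gen 10 (rule 18): 000000000000001
Gen 11 (rule 75): 111111111111110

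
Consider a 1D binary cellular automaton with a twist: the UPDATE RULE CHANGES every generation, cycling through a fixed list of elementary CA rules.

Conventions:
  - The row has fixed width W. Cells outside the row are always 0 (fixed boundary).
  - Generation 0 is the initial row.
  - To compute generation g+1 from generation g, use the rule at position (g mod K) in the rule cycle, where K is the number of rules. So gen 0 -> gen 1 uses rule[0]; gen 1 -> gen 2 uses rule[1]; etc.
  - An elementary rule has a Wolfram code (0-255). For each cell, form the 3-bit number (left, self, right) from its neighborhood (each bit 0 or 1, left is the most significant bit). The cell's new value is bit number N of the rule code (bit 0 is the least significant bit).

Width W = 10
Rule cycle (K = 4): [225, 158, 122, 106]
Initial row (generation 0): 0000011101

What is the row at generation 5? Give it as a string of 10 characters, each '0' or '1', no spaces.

Gen 0: 0000011101
Gen 1 (rule 225): 1111001110
Gen 2 (rule 158): 1110111101
Gen 3 (rule 122): 1011100110
Gen 4 (rule 106): 0110101110
Gen 5 (rule 225): 0011010110

Answer: 0011010110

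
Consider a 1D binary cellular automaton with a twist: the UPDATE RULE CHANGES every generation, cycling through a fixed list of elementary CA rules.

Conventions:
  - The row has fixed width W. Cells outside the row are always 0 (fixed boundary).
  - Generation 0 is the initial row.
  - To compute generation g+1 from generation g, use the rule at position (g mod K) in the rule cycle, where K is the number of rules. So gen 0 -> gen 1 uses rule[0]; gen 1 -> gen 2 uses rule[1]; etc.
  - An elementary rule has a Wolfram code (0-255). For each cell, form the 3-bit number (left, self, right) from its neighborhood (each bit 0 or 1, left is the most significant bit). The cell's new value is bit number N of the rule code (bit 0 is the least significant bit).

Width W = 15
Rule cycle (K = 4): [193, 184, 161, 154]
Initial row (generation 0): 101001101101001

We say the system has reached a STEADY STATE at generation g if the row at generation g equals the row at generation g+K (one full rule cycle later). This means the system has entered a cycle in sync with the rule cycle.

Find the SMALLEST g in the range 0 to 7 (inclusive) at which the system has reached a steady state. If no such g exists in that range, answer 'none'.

Gen 0: 101001101101001
Gen 1 (rule 193): 000000100100000
Gen 2 (rule 184): 000000010010000
Gen 3 (rule 161): 111111000000111
Gen 4 (rule 154): 111110100001110
Gen 5 (rule 193): 011110001100110
Gen 6 (rule 184): 011101001010101
Gen 7 (rule 161): 001010000101010
Gen 8 (rule 154): 010001001000001
Gen 9 (rule 193): 000100000011100
Gen 10 (rule 184): 000010000011010
Gen 11 (rule 161): 111000111000100

Answer: none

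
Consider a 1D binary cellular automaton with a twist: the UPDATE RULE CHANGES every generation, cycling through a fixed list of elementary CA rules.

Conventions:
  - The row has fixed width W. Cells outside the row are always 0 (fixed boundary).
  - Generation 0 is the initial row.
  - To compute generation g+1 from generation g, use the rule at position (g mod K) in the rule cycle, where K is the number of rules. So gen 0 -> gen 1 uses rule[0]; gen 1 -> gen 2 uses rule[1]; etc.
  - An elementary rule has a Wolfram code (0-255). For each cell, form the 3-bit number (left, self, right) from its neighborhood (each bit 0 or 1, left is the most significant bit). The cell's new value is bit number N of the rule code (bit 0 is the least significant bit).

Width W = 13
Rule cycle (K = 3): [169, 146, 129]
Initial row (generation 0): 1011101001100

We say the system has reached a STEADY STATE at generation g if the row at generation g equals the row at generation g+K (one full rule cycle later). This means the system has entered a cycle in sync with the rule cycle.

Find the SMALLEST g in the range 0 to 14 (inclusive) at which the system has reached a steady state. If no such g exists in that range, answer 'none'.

Gen 0: 1011101001100
Gen 1 (rule 169): 0111010001001
Gen 2 (rule 146): 1010001010110
Gen 3 (rule 129): 0000100000000
Gen 4 (rule 169): 1110001111111
Gen 5 (rule 146): 0101010111110
Gen 6 (rule 129): 0000000011100
Gen 7 (rule 169): 1111111011001
Gen 8 (rule 146): 0111110000110
Gen 9 (rule 129): 0011100110000
Gen 10 (rule 169): 1011000100111
Gen 11 (rule 146): 0000101011010
Gen 12 (rule 129): 1110000000000
Gen 13 (rule 169): 1100111111111
Gen 14 (rule 146): 0011011111110
Gen 15 (rule 129): 1000001111100
Gen 16 (rule 169): 0011101111001
Gen 17 (rule 146): 0101000110110

Answer: none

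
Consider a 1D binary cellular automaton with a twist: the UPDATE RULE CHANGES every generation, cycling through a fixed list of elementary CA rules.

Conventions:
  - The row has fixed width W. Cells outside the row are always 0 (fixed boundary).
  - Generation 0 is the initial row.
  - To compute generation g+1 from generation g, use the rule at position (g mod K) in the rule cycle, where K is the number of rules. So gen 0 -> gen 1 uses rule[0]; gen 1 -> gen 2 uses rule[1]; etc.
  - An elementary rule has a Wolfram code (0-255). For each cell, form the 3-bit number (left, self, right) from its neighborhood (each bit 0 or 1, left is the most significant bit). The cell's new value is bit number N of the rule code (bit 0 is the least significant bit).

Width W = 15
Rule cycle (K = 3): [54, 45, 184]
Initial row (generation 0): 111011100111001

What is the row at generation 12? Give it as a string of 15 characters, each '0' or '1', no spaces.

Gen 0: 111011100111001
Gen 1 (rule 54): 000100011000111
Gen 2 (rule 45): 110101010010100
Gen 3 (rule 184): 101010101001010
Gen 4 (rule 54): 111111111111111
Gen 5 (rule 45): 100000000000000
Gen 6 (rule 184): 010000000000000
Gen 7 (rule 54): 111000000000000
Gen 8 (rule 45): 100011111111111
Gen 9 (rule 184): 010011111111110
Gen 10 (rule 54): 111100000000001
Gen 11 (rule 45): 100001111111101
Gen 12 (rule 184): 010001111111010

Answer: 010001111111010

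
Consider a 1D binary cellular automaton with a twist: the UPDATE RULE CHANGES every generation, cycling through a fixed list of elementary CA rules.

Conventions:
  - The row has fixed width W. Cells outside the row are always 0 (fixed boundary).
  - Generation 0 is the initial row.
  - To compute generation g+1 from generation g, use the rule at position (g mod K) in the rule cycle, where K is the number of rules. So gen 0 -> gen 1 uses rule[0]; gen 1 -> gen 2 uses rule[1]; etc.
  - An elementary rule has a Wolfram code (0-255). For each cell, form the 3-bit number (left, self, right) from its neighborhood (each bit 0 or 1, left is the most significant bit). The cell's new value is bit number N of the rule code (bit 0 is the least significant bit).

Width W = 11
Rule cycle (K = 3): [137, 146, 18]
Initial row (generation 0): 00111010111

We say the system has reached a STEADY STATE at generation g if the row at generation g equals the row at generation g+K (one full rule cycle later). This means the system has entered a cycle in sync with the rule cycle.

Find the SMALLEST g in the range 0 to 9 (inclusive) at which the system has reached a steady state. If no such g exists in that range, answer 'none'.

Answer: 6

Derivation:
Gen 0: 00111010111
Gen 1 (rule 137): 10110000110
Gen 2 (rule 146): 00001001001
Gen 3 (rule 18): 00010110110
Gen 4 (rule 137): 11000100100
Gen 5 (rule 146): 00101011010
Gen 6 (rule 18): 01000000001
Gen 7 (rule 137): 00011111100
Gen 8 (rule 146): 00101111010
Gen 9 (rule 18): 01000000001
Gen 10 (rule 137): 00011111100
Gen 11 (rule 146): 00101111010
Gen 12 (rule 18): 01000000001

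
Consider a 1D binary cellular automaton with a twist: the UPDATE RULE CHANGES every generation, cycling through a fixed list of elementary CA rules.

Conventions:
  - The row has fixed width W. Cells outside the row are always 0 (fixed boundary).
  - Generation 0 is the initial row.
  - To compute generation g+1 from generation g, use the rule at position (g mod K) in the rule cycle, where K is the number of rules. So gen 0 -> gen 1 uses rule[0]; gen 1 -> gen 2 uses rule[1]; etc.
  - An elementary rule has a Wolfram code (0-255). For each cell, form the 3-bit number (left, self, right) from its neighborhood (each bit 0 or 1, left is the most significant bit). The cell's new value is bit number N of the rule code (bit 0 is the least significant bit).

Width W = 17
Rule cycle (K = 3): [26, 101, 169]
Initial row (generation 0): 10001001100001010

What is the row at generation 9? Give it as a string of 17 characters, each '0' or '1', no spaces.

Gen 0: 10001001100001010
Gen 1 (rule 26): 01010111010010001
Gen 2 (rule 101): 01111001110010101
Gen 3 (rule 169): 01110001100001010
Gen 4 (rule 26): 11001011010010001
Gen 5 (rule 101): 01001101110010101
Gen 6 (rule 169): 00001011100001010
Gen 7 (rule 26): 00010010010010001
Gen 8 (rule 101): 11010010010010101
Gen 9 (rule 169): 10100000000001010

Answer: 10100000000001010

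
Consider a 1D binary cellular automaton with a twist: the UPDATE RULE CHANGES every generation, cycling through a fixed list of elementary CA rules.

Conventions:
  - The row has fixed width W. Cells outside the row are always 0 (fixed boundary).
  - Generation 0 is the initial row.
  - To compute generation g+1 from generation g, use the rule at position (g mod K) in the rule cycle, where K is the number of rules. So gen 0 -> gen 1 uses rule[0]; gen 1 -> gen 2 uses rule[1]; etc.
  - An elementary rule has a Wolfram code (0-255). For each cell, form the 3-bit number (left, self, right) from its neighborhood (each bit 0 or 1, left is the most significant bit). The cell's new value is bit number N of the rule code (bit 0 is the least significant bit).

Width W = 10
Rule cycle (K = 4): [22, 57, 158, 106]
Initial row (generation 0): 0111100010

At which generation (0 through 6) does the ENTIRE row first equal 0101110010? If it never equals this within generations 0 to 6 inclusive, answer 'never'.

Gen 0: 0111100010
Gen 1 (rule 22): 1000010111
Gen 2 (rule 57): 0111001100
Gen 3 (rule 158): 1110111010
Gen 4 (rule 106): 1011101100
Gen 5 (rule 22): 1000000010
Gen 6 (rule 57): 0111111001

Answer: never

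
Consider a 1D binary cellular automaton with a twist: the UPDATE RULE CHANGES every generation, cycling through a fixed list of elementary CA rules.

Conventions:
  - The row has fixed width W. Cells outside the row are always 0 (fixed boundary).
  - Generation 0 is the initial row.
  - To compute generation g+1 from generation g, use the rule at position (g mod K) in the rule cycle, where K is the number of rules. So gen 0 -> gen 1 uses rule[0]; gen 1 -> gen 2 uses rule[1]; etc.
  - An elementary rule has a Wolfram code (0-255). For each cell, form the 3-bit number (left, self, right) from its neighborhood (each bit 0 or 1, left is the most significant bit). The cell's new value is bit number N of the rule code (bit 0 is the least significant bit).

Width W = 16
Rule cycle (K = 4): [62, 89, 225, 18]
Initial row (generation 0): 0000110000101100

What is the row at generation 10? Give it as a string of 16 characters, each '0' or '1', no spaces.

Answer: 1101100011001111

Derivation:
Gen 0: 0000110000101100
Gen 1 (rule 62): 0001101001111010
Gen 2 (rule 89): 1101100101001001
Gen 3 (rule 225): 0110100010000000
Gen 4 (rule 18): 1000010101000000
Gen 5 (rule 62): 1100111111100000
Gen 6 (rule 89): 1110100000111111
Gen 7 (rule 225): 0111001110011111
Gen 8 (rule 18): 1000110001100000
Gen 9 (rule 62): 1101101011010000
Gen 10 (rule 89): 1101100011001111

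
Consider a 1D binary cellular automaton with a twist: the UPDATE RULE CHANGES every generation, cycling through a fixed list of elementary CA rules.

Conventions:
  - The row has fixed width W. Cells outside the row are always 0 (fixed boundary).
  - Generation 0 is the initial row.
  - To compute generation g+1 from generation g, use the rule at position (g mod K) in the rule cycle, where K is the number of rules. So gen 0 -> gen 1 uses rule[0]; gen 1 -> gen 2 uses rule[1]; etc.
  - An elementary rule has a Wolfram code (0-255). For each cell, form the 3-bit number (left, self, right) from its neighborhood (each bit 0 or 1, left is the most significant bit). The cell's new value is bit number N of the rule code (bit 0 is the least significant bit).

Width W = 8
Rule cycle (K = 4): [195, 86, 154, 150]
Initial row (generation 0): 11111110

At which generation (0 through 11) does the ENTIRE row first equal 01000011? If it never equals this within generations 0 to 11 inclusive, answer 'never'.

Answer: never

Derivation:
Gen 0: 11111110
Gen 1 (rule 195): 01111110
Gen 2 (rule 86): 10000011
Gen 3 (rule 154): 01000110
Gen 4 (rule 150): 11101001
Gen 5 (rule 195): 01100010
Gen 6 (rule 86): 10110111
Gen 7 (rule 154): 00100110
Gen 8 (rule 150): 01111001
Gen 9 (rule 195): 10111010
Gen 10 (rule 86): 10001011
Gen 11 (rule 154): 01010010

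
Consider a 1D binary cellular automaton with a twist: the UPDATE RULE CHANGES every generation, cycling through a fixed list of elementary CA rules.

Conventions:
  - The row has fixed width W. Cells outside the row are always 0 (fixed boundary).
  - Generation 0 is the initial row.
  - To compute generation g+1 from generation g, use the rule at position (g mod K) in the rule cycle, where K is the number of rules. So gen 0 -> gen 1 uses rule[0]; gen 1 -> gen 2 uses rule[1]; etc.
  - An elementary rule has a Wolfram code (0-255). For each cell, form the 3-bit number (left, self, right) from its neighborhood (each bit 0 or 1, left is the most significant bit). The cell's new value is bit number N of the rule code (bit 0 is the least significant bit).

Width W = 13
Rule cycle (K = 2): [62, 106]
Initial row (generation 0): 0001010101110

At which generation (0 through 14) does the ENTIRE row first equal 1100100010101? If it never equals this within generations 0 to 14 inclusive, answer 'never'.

Answer: never

Derivation:
Gen 0: 0001010101110
Gen 1 (rule 62): 0011111111001
Gen 2 (rule 106): 0110000001010
Gen 3 (rule 62): 1101000011111
Gen 4 (rule 106): 1110000110001
Gen 5 (rule 62): 1001001101011
Gen 6 (rule 106): 0010011110111
Gen 7 (rule 62): 0111110001100
Gen 8 (rule 106): 1100010011100
Gen 9 (rule 62): 1010111110010
Gen 10 (rule 106): 0101100010100
Gen 11 (rule 62): 1111010111110
Gen 12 (rule 106): 1001101100010
Gen 13 (rule 62): 1111011010111
Gen 14 (rule 106): 1001111101101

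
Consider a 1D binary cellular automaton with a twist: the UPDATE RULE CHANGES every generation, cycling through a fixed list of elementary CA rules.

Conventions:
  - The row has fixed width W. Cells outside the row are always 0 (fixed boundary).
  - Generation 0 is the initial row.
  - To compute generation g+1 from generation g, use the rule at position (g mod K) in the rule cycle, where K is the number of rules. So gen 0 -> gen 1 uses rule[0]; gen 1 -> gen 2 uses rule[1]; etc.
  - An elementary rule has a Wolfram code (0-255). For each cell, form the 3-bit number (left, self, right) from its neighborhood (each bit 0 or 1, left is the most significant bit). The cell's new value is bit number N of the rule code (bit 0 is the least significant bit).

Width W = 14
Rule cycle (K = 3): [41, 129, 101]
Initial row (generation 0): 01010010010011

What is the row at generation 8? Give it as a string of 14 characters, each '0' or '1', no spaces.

Answer: 00110000000111

Derivation:
Gen 0: 01010010010011
Gen 1 (rule 41): 00100000000010
Gen 2 (rule 129): 10001111111000
Gen 3 (rule 101): 10100000001011
Gen 4 (rule 41): 01001111100110
Gen 5 (rule 129): 00000111000000
Gen 6 (rule 101): 11110001011111
Gen 7 (rule 41): 10000100110000
Gen 8 (rule 129): 00110000000111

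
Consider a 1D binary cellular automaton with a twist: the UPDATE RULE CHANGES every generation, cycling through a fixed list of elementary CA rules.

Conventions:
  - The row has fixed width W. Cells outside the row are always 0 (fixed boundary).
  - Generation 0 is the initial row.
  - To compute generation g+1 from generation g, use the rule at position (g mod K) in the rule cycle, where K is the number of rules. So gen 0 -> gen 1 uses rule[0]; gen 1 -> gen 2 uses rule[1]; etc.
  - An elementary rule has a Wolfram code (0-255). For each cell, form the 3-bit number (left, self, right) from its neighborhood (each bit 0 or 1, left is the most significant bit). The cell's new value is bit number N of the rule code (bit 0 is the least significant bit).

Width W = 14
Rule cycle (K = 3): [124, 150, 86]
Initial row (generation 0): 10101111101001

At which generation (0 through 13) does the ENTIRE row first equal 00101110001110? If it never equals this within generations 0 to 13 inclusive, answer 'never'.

Answer: never

Derivation:
Gen 0: 10101111101001
Gen 1 (rule 124): 11111000111101
Gen 2 (rule 150): 01110101011001
Gen 3 (rule 86): 10010101001111
Gen 4 (rule 124): 11011111101001
Gen 5 (rule 150): 00001111001111
Gen 6 (rule 86): 00010001110001
Gen 7 (rule 124): 00011001011001
Gen 8 (rule 150): 00100111000111
Gen 9 (rule 86): 01111001101001
Gen 10 (rule 124): 01001101111101
Gen 11 (rule 150): 11110000111001
Gen 12 (rule 86): 00011001001111
Gen 13 (rule 124): 00011101101001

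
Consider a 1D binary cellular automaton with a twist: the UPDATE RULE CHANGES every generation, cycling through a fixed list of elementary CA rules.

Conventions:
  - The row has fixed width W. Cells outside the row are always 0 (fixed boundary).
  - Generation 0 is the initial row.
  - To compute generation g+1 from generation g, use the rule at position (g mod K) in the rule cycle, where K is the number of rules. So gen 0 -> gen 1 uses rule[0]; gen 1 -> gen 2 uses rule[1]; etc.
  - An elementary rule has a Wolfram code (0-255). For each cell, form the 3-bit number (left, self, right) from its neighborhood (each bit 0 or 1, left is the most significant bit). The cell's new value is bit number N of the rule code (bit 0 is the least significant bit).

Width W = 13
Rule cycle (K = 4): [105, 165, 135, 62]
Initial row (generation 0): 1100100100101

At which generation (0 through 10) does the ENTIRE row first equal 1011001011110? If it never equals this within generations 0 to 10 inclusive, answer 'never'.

Gen 0: 1100100100101
Gen 1 (rule 105): 1100000000010
Gen 2 (rule 165): 0001111111010
Gen 3 (rule 135): 1110111110010
Gen 4 (rule 62): 1001100001111
Gen 5 (rule 105): 0001101101001
Gen 6 (rule 165): 1100010011001
Gen 7 (rule 135): 0001110100011
Gen 8 (rule 62): 0011001110110
Gen 9 (rule 105): 1011001011110
Gen 10 (rule 165): 1100001101100

Answer: 9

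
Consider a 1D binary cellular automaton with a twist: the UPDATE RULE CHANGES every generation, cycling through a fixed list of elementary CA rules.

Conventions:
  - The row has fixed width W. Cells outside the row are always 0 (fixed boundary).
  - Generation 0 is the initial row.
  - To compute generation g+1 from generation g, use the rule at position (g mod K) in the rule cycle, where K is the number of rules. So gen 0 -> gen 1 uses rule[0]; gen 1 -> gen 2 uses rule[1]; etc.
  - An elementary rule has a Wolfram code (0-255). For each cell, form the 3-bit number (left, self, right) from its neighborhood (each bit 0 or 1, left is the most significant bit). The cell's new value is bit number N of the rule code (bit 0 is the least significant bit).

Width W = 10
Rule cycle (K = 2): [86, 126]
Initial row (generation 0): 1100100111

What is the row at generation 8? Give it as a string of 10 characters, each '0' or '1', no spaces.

Gen 0: 1100100111
Gen 1 (rule 86): 0111111001
Gen 2 (rule 126): 1100001111
Gen 3 (rule 86): 0110010001
Gen 4 (rule 126): 1111111011
Gen 5 (rule 86): 0000001001
Gen 6 (rule 126): 0000011111
Gen 7 (rule 86): 0000100001
Gen 8 (rule 126): 0001110011

Answer: 0001110011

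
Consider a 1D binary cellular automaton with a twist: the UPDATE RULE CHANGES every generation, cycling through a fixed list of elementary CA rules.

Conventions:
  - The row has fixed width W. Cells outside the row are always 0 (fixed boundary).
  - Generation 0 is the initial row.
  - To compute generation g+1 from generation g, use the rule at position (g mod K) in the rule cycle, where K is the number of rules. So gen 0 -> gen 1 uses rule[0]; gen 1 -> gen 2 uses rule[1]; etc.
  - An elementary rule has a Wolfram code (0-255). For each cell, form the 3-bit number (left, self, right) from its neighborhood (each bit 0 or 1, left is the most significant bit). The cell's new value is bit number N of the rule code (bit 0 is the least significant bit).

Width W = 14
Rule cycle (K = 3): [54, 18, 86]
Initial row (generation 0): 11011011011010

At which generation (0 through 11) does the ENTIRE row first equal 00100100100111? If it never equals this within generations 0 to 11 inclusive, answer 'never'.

Answer: 1

Derivation:
Gen 0: 11011011011010
Gen 1 (rule 54): 00100100100111
Gen 2 (rule 18): 01011011011000
Gen 3 (rule 86): 11001001001100
Gen 4 (rule 54): 00111111110010
Gen 5 (rule 18): 01000000001101
Gen 6 (rule 86): 11100000010101
Gen 7 (rule 54): 00010000111111
Gen 8 (rule 18): 00101001000000
Gen 9 (rule 86): 01101111100000
Gen 10 (rule 54): 10010000010000
Gen 11 (rule 18): 01101000101000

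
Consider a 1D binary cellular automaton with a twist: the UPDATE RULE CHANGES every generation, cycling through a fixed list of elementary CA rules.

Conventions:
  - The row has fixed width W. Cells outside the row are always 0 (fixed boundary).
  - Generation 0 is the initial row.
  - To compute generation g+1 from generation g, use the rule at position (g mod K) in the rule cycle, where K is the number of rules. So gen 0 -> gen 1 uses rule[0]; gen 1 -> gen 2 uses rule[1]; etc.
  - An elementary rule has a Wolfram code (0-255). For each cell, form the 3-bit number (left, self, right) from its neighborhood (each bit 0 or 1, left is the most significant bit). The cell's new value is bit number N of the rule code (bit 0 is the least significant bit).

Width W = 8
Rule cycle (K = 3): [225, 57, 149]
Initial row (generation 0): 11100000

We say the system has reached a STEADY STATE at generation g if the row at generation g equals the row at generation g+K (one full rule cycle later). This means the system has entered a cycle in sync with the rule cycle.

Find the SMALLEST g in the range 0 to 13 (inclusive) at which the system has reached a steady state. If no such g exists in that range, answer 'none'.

Answer: 12

Derivation:
Gen 0: 11100000
Gen 1 (rule 225): 01101111
Gen 2 (rule 57): 01011000
Gen 3 (rule 149): 01000111
Gen 4 (rule 225): 00010011
Gen 5 (rule 57): 11001010
Gen 6 (rule 149): 00101011
Gen 7 (rule 225): 10010101
Gen 8 (rule 57): 01001010
Gen 9 (rule 149): 01101011
Gen 10 (rule 225): 00110101
Gen 11 (rule 57): 10101010
Gen 12 (rule 149): 10101011
Gen 13 (rule 225): 01010101
Gen 14 (rule 57): 00101010
Gen 15 (rule 149): 10101011
Gen 16 (rule 225): 01010101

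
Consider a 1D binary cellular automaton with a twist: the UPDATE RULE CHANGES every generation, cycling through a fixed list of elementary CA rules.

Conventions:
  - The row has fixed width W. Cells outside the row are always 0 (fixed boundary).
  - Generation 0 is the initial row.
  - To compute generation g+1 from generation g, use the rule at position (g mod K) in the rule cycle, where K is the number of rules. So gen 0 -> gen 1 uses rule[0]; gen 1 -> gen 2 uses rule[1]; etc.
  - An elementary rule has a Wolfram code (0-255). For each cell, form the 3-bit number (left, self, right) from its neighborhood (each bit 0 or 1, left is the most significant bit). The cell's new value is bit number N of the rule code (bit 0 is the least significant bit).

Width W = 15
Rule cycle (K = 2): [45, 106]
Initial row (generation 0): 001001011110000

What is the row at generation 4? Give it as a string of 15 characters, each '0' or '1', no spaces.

Answer: 100101111010111

Derivation:
Gen 0: 001001011110000
Gen 1 (rule 45): 101001110000111
Gen 2 (rule 106): 010011010001101
Gen 3 (rule 45): 010010110101011
Gen 4 (rule 106): 100101111010111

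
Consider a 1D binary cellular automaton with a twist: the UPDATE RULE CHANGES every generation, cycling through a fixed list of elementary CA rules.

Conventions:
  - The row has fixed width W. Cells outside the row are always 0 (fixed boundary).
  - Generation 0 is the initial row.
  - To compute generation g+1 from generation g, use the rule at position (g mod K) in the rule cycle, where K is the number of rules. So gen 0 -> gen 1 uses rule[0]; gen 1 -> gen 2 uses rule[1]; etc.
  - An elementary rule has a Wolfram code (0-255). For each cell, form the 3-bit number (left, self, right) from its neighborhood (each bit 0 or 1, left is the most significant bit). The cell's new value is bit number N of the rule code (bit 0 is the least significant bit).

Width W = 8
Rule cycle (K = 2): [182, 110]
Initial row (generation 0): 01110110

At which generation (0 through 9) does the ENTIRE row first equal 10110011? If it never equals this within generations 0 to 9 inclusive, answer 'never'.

Answer: never

Derivation:
Gen 0: 01110110
Gen 1 (rule 182): 10101001
Gen 2 (rule 110): 11111011
Gen 3 (rule 182): 01110100
Gen 4 (rule 110): 11011100
Gen 5 (rule 182): 00101010
Gen 6 (rule 110): 01111110
Gen 7 (rule 182): 10111101
Gen 8 (rule 110): 11100111
Gen 9 (rule 182): 01011010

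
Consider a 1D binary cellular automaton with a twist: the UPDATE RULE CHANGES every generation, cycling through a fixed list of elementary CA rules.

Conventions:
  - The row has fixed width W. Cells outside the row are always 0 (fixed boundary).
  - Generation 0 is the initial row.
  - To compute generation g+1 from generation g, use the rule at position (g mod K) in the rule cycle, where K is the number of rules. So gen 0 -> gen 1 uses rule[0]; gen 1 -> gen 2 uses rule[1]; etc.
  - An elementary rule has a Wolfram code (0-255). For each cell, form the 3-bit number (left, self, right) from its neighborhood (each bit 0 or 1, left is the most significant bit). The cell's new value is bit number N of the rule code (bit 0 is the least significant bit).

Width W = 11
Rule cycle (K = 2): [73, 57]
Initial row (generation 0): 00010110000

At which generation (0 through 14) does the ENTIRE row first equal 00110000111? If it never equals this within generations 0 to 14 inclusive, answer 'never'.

Answer: never

Derivation:
Gen 0: 00010110000
Gen 1 (rule 73): 11000110111
Gen 2 (rule 57): 10110101100
Gen 3 (rule 73): 00110001101
Gen 4 (rule 57): 10101101010
Gen 5 (rule 73): 00001100000
Gen 6 (rule 57): 11101011111
Gen 7 (rule 73): 10100010001
Gen 8 (rule 57): 01011001100
Gen 9 (rule 73): 00011001101
Gen 10 (rule 57): 11010101010
Gen 11 (rule 73): 11000000000
Gen 12 (rule 57): 10111111111
Gen 13 (rule 73): 00100000001
Gen 14 (rule 57): 10011111100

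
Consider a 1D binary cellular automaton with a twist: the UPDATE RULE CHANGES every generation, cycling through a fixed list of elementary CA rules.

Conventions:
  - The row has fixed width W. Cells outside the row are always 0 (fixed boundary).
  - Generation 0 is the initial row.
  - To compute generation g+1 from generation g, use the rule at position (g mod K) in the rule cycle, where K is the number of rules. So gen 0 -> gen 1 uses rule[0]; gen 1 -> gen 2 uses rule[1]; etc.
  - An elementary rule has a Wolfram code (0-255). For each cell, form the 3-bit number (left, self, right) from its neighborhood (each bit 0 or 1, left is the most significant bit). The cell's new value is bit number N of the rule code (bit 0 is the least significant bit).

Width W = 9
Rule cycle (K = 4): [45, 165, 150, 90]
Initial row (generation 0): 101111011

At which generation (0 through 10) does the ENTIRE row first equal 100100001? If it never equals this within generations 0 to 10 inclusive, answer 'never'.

Answer: never

Derivation:
Gen 0: 101111011
Gen 1 (rule 45): 111000110
Gen 2 (rule 165): 010010000
Gen 3 (rule 150): 111111000
Gen 4 (rule 90): 100001100
Gen 5 (rule 45): 101101001
Gen 6 (rule 165): 110011001
Gen 7 (rule 150): 001100111
Gen 8 (rule 90): 011111101
Gen 9 (rule 45): 010000011
Gen 10 (rule 165): 010111000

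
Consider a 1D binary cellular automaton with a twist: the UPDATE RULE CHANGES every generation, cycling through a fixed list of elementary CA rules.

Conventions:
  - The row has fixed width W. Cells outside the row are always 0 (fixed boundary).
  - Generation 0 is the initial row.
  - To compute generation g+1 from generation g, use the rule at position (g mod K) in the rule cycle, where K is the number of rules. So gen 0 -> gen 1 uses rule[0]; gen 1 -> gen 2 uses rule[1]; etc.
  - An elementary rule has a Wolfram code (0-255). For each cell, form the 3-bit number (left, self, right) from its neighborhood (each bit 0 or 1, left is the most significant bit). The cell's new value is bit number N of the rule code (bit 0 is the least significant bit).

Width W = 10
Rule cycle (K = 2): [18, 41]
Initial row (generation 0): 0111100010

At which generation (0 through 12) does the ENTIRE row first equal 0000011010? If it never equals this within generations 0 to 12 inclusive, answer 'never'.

Gen 0: 0111100010
Gen 1 (rule 18): 1000010101
Gen 2 (rule 41): 0011001010
Gen 3 (rule 18): 0100110001
Gen 4 (rule 41): 0000100100
Gen 5 (rule 18): 0001011010
Gen 6 (rule 41): 1100110100
Gen 7 (rule 18): 0011000010
Gen 8 (rule 41): 1010011000
Gen 9 (rule 18): 0001100100
Gen 10 (rule 41): 1101000001
Gen 11 (rule 18): 0000100010
Gen 12 (rule 41): 1110001000

Answer: never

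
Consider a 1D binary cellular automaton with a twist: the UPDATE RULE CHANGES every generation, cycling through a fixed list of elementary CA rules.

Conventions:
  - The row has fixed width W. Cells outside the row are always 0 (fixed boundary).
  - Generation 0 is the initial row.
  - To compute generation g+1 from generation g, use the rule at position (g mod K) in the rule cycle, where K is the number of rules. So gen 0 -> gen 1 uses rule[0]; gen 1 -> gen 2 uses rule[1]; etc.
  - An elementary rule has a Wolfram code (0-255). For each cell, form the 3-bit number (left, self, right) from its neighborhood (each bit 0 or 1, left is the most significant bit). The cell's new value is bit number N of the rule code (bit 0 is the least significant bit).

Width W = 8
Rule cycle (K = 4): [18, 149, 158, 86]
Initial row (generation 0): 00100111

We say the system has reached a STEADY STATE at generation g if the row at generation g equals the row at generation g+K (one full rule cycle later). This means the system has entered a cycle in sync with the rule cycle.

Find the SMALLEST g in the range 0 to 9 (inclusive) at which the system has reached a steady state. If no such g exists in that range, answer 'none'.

Gen 0: 00100111
Gen 1 (rule 18): 01011000
Gen 2 (rule 149): 01000111
Gen 3 (rule 158): 11101110
Gen 4 (rule 86): 00100011
Gen 5 (rule 18): 01010100
Gen 6 (rule 149): 01010111
Gen 7 (rule 158): 11010110
Gen 8 (rule 86): 01010011
Gen 9 (rule 18): 10001100
Gen 10 (rule 149): 11100011
Gen 11 (rule 158): 11010110
Gen 12 (rule 86): 01010011
Gen 13 (rule 18): 10001100

Answer: 7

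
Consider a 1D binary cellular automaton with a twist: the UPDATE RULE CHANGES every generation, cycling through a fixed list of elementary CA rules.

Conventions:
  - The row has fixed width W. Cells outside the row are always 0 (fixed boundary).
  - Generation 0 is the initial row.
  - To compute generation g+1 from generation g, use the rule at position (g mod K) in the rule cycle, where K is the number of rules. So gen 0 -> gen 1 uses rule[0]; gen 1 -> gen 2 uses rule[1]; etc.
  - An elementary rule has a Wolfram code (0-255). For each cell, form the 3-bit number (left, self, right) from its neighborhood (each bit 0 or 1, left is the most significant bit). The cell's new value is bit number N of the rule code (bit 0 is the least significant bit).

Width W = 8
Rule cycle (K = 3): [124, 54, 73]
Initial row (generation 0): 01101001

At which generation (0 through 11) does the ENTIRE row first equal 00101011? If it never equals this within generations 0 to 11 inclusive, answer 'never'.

Gen 0: 01101001
Gen 1 (rule 124): 01111101
Gen 2 (rule 54): 10000011
Gen 3 (rule 73): 00111011
Gen 4 (rule 124): 00101111
Gen 5 (rule 54): 01110000
Gen 6 (rule 73): 01010111
Gen 7 (rule 124): 01111101
Gen 8 (rule 54): 10000011
Gen 9 (rule 73): 00111011
Gen 10 (rule 124): 00101111
Gen 11 (rule 54): 01110000

Answer: never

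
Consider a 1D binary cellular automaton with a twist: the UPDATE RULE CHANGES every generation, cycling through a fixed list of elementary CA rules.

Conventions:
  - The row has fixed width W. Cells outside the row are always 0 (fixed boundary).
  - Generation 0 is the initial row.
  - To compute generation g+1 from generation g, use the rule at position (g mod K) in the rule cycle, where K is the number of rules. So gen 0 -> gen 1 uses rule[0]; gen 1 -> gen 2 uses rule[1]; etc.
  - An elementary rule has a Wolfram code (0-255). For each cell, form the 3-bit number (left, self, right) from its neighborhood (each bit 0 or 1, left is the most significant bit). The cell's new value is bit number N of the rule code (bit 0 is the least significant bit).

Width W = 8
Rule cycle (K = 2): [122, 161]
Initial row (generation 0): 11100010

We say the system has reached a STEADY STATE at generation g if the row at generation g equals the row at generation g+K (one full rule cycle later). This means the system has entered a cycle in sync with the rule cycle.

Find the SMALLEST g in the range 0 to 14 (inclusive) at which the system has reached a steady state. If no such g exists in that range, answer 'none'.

Answer: 1

Derivation:
Gen 0: 11100010
Gen 1 (rule 122): 10110101
Gen 2 (rule 161): 01001010
Gen 3 (rule 122): 10110101
Gen 4 (rule 161): 01001010
Gen 5 (rule 122): 10110101
Gen 6 (rule 161): 01001010
Gen 7 (rule 122): 10110101
Gen 8 (rule 161): 01001010
Gen 9 (rule 122): 10110101
Gen 10 (rule 161): 01001010
Gen 11 (rule 122): 10110101
Gen 12 (rule 161): 01001010
Gen 13 (rule 122): 10110101
Gen 14 (rule 161): 01001010
Gen 15 (rule 122): 10110101
Gen 16 (rule 161): 01001010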